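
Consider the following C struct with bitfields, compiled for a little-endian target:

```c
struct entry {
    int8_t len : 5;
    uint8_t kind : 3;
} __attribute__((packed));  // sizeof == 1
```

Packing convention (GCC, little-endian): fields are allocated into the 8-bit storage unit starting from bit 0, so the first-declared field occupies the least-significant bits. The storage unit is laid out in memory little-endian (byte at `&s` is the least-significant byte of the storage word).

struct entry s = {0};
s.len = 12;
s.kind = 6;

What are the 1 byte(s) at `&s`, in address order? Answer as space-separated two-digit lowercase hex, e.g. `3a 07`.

len (5b) val=12 bits=0xc at bit 0: 0x0c
kind (3b) val=6 bits=0x6 at bit 5: 0xcc
word = 0xcc → little-endian bytes:
  [0]=0xcc

cc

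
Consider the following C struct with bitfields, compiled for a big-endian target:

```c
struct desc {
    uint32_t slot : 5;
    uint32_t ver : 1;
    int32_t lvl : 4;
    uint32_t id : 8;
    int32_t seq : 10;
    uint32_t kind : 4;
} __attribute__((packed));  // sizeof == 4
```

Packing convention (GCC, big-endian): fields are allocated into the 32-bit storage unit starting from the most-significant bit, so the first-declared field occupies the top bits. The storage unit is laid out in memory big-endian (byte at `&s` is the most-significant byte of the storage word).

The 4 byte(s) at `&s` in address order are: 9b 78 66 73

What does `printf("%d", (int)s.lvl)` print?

-3

[0]=0x9b [1]=0x78 [2]=0x66 [3]=0x73 (big-endian) → word 0x9b786673
slot [27+:5] = (word>>27) & 0x1f = 19
ver [26+:1] = (word>>26) & 0x1 = 0
lvl [22+:4] = (word>>22) & 0xf = 13  ←
id [14+:8] = (word>>14) & 0xff = 225
seq [4+:10] = (word>>4) & 0x3ff = 615
kind [0+:4] = (word>>0) & 0xf = 3
lvl signed 4b, MSB=1: 13 - 16 = -3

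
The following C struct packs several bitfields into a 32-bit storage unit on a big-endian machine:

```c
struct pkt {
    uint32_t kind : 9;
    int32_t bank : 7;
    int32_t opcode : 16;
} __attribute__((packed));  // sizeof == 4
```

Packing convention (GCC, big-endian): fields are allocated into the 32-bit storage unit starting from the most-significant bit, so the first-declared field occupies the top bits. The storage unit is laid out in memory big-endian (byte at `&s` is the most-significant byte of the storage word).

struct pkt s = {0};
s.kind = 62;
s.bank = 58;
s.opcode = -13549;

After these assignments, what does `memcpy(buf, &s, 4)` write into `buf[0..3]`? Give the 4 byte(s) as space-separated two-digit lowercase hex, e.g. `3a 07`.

kind:9 = 62 → 0x3e << 23 → word 0x1f000000
bank:7 = 58 → 0x3a << 16 → word 0x1f3a0000
opcode:16 = -13549 → 0xcb13 << 0 → word 0x1f3acb13
word = 0x1f3acb13 → big-endian bytes:
  [0]=0x1f  [1]=0x3a  [2]=0xcb  [3]=0x13

1f 3a cb 13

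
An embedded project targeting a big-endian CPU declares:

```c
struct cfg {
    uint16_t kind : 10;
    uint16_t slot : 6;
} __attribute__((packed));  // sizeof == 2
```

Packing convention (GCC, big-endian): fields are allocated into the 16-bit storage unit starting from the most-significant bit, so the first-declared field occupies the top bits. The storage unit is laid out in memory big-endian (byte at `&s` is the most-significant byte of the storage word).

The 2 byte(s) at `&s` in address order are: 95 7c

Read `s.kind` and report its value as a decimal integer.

597

[0]=0x95 [1]=0x7c (big-endian) → word 0x957c
kind [6+:10] = (word>>6) & 0x3ff = 597  ←
slot [0+:6] = (word>>0) & 0x3f = 60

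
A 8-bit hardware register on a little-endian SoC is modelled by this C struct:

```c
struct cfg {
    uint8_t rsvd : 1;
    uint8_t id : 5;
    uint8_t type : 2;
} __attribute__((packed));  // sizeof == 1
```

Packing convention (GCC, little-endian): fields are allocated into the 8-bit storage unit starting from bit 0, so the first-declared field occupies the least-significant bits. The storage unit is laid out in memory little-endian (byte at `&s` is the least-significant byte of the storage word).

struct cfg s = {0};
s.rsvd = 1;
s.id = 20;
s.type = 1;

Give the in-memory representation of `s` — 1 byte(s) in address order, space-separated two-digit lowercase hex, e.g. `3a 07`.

69

rsvd:1 = 1 → 0x1 << 0 → word 0x01
id:5 = 20 → 0x14 << 1 → word 0x29
type:2 = 1 → 0x1 << 6 → word 0x69
word = 0x69 → little-endian bytes:
  [0]=0x69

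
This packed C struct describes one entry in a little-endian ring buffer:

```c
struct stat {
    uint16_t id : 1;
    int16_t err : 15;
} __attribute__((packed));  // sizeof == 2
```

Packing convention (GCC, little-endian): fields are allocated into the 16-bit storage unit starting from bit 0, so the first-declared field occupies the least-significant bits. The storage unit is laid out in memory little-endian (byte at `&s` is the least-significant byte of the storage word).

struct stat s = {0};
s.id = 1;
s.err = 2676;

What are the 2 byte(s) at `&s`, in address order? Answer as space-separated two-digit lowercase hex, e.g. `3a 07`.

id:1 = 1 → 0x1 << 0 → word 0x0001
err:15 = 2676 → 0xa74 << 1 → word 0x14e9
word = 0x14e9 → little-endian bytes:
  [0]=0xe9  [1]=0x14

e9 14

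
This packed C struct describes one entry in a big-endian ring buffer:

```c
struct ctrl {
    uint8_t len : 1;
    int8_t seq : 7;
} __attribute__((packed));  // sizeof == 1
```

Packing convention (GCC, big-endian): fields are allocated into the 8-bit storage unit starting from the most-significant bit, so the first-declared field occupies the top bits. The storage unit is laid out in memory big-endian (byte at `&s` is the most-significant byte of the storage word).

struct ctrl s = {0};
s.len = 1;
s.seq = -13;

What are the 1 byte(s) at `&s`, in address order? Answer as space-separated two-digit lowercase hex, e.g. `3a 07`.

[7+:1] len=1 & 0x1 = 0x1; word=0x80
[0+:7] seq=-13 & 0x7f = 0x73; word=0xf3
word = 0xf3 → big-endian bytes:
  [0]=0xf3

f3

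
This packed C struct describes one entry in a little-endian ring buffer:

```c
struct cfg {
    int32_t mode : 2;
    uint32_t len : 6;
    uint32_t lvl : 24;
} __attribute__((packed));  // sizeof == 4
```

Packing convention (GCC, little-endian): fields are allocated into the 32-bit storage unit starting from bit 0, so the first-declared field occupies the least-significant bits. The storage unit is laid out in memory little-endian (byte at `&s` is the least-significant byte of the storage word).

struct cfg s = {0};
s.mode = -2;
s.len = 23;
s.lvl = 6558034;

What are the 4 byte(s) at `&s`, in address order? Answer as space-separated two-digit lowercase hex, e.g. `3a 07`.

[0+:2] mode=-2 & 0x3 = 0x2; word=0x00000002
[2+:6] len=23 & 0x3f = 0x17; word=0x0000005e
[8+:24] lvl=6558034 & 0xffffff = 0x641152; word=0x6411525e
word = 0x6411525e → little-endian bytes:
  [0]=0x5e  [1]=0x52  [2]=0x11  [3]=0x64

5e 52 11 64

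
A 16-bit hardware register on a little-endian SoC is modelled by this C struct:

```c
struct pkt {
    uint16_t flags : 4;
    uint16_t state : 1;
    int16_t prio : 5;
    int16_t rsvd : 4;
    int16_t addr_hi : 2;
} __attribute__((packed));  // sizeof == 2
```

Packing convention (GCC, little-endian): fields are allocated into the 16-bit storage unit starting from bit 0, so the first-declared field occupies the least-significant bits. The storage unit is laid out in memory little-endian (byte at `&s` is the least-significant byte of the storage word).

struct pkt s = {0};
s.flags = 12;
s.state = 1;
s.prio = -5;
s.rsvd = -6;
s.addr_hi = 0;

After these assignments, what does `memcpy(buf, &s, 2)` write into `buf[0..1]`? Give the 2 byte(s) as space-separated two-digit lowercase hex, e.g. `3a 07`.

7c 2b

[0+:4] flags=12 & 0xf = 0xc; word=0x000c
[4+:1] state=1 & 0x1 = 0x1; word=0x001c
[5+:5] prio=-5 & 0x1f = 0x1b; word=0x037c
[10+:4] rsvd=-6 & 0xf = 0xa; word=0x2b7c
[14+:2] addr_hi=0 & 0x3 = 0x0; word=0x2b7c
word = 0x2b7c → little-endian bytes:
  [0]=0x7c  [1]=0x2b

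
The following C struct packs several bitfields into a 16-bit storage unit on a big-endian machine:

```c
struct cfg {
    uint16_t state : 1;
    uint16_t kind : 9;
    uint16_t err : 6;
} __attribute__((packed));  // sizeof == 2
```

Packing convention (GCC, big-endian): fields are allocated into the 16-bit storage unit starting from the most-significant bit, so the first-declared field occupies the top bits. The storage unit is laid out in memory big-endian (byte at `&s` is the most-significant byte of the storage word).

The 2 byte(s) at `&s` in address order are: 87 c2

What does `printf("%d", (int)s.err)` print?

2

[0]=0x87 [1]=0xc2 (big-endian) → word 0x87c2
state [15+:1] = (word>>15) & 0x1 = 1
kind [6+:9] = (word>>6) & 0x1ff = 31
err [0+:6] = (word>>0) & 0x3f = 2  ←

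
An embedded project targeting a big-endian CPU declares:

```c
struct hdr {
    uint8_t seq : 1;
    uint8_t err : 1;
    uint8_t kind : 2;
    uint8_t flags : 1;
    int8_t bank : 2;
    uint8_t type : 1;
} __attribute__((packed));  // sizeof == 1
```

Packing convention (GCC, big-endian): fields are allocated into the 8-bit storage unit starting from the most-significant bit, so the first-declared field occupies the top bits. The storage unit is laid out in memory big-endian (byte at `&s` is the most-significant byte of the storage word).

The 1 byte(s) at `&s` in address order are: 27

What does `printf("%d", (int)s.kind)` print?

2

[0]=0x27 (big-endian) → word 0x27
seq [7+:1] = (word>>7) & 0x1 = 0
err [6+:1] = (word>>6) & 0x1 = 0
kind [4+:2] = (word>>4) & 0x3 = 2  ←
flags [3+:1] = (word>>3) & 0x1 = 0
bank [1+:2] = (word>>1) & 0x3 = 3
type [0+:1] = (word>>0) & 0x1 = 1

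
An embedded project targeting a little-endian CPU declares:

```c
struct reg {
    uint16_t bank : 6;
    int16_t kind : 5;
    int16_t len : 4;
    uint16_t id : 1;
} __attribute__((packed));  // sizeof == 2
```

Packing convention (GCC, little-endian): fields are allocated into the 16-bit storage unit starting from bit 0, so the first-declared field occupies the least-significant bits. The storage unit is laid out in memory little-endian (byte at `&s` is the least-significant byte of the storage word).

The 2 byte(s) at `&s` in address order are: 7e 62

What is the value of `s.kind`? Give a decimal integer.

9

[0]=0x7e [1]=0x62 (little-endian) → word 0x627e
bank:6 @ bit 0 → (0x627e>>0)&0x3f = 0x3e
kind:5 @ bit 6 → (0x627e>>6)&0x1f = 0x9  ←
len:4 @ bit 11 → (0x627e>>11)&0xf = 0xc
id:1 @ bit 15 → (0x627e>>15)&0x1 = 0x0
kind signed 5b, MSB=0: value = 9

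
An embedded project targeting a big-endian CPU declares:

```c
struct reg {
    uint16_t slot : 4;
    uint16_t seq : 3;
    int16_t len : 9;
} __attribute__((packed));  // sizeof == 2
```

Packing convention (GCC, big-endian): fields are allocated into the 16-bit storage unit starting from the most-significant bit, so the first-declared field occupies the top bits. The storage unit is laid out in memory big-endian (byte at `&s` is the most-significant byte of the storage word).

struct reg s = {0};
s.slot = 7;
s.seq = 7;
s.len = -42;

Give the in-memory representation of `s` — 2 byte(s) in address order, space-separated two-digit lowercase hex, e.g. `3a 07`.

7f d6

[12+:4] slot=7 & 0xf = 0x7; word=0x7000
[9+:3] seq=7 & 0x7 = 0x7; word=0x7e00
[0+:9] len=-42 & 0x1ff = 0x1d6; word=0x7fd6
word = 0x7fd6 → big-endian bytes:
  [0]=0x7f  [1]=0xd6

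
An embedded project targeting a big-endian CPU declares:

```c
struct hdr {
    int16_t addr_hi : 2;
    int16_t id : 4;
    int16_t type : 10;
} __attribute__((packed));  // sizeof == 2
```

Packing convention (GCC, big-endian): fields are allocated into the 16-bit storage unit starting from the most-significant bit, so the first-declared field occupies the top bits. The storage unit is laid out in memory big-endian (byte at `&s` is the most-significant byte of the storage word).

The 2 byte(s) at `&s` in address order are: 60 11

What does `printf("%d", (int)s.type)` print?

[0]=0x60 [1]=0x11 (big-endian) → word 0x6011
addr_hi:2 @ bit 14 → (0x6011>>14)&0x3 = 0x1
id:4 @ bit 10 → (0x6011>>10)&0xf = 0x8
type:10 @ bit 0 → (0x6011>>0)&0x3ff = 0x11  ←
type signed 10b, MSB=0: value = 17

17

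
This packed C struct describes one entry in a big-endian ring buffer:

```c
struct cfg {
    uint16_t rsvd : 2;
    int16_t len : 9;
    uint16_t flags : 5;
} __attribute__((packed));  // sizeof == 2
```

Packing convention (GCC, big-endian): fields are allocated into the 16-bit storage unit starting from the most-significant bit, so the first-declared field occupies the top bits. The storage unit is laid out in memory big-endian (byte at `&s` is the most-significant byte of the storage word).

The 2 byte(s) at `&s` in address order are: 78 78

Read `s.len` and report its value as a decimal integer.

-61

[0]=0x78 [1]=0x78 (big-endian) → word 0x7878
rsvd [14+:2] = (word>>14) & 0x3 = 1
len [5+:9] = (word>>5) & 0x1ff = 451  ←
flags [0+:5] = (word>>0) & 0x1f = 24
len signed 9b, MSB=1: 451 - 512 = -61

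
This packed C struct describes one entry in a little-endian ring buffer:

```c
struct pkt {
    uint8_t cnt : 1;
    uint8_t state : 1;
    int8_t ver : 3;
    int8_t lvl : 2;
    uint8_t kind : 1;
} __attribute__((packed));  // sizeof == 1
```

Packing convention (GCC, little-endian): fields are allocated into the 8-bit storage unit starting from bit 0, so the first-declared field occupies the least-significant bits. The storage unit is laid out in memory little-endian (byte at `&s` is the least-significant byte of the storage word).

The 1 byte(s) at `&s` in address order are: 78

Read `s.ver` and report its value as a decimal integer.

[0]=0x78 (little-endian) → word 0x78
cnt:1 @ bit 0 → (0x78>>0)&0x1 = 0x0
state:1 @ bit 1 → (0x78>>1)&0x1 = 0x0
ver:3 @ bit 2 → (0x78>>2)&0x7 = 0x6  ←
lvl:2 @ bit 5 → (0x78>>5)&0x3 = 0x3
kind:1 @ bit 7 → (0x78>>7)&0x1 = 0x0
ver signed 3b, MSB=1: 6 - 8 = -2

-2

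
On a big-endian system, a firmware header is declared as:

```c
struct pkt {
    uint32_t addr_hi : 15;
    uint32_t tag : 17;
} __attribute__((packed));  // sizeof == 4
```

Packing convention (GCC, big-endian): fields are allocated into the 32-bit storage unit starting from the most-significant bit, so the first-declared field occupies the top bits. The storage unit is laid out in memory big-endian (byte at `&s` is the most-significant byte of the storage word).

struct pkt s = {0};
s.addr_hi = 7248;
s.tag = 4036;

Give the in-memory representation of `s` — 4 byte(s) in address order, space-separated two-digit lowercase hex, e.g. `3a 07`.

38 a0 0f c4

addr_hi:15 = 7248 → 0x1c50 << 17 → word 0x38a00000
tag:17 = 4036 → 0xfc4 << 0 → word 0x38a00fc4
word = 0x38a00fc4 → big-endian bytes:
  [0]=0x38  [1]=0xa0  [2]=0x0f  [3]=0xc4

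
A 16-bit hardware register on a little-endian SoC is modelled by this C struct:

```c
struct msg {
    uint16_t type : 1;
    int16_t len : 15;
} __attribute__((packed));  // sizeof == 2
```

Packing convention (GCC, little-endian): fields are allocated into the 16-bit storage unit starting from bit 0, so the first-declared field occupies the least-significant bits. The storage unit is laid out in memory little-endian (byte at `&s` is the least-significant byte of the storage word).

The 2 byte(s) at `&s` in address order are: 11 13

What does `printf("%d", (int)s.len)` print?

2440

[0]=0x11 [1]=0x13 (little-endian) → word 0x1311
type [0+:1] = (word>>0) & 0x1 = 1
len [1+:15] = (word>>1) & 0x7fff = 2440  ←
len signed 15b, MSB=0: value = 2440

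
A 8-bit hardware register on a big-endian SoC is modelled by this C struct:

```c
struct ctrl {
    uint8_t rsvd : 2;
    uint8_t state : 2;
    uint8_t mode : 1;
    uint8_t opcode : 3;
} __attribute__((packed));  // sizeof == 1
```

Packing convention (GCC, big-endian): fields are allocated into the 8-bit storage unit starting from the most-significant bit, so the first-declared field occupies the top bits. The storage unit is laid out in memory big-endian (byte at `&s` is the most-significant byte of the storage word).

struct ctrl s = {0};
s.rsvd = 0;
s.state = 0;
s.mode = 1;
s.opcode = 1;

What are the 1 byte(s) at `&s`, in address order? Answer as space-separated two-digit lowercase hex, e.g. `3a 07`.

09

[6+:2] rsvd=0 & 0x3 = 0x0; word=0x00
[4+:2] state=0 & 0x3 = 0x0; word=0x00
[3+:1] mode=1 & 0x1 = 0x1; word=0x08
[0+:3] opcode=1 & 0x7 = 0x1; word=0x09
word = 0x09 → big-endian bytes:
  [0]=0x09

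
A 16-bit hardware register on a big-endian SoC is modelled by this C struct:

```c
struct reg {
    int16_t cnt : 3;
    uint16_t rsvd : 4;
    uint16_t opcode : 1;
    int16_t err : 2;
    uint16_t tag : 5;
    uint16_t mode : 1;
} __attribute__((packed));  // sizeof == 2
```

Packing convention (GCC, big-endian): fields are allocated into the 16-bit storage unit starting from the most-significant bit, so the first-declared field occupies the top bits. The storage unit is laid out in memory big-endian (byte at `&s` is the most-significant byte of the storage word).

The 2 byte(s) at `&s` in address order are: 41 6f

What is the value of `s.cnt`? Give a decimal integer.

[0]=0x41 [1]=0x6f (big-endian) → word 0x416f
cnt:3 @ bit 13 → (0x416f>>13)&0x7 = 0x2  ←
rsvd:4 @ bit 9 → (0x416f>>9)&0xf = 0x0
opcode:1 @ bit 8 → (0x416f>>8)&0x1 = 0x1
err:2 @ bit 6 → (0x416f>>6)&0x3 = 0x1
tag:5 @ bit 1 → (0x416f>>1)&0x1f = 0x17
mode:1 @ bit 0 → (0x416f>>0)&0x1 = 0x1
cnt signed 3b, MSB=0: value = 2

2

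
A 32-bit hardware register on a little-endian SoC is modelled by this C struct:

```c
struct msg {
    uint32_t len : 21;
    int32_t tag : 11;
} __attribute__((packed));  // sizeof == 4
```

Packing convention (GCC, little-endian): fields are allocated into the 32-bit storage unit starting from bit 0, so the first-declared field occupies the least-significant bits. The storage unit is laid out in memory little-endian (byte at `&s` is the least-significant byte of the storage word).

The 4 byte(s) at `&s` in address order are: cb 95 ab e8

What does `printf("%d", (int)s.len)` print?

759243

[0]=0xcb [1]=0x95 [2]=0xab [3]=0xe8 (little-endian) → word 0xe8ab95cb
len:21 @ bit 0 → (0xe8ab95cb>>0)&0x1fffff = 0xb95cb  ←
tag:11 @ bit 21 → (0xe8ab95cb>>21)&0x7ff = 0x745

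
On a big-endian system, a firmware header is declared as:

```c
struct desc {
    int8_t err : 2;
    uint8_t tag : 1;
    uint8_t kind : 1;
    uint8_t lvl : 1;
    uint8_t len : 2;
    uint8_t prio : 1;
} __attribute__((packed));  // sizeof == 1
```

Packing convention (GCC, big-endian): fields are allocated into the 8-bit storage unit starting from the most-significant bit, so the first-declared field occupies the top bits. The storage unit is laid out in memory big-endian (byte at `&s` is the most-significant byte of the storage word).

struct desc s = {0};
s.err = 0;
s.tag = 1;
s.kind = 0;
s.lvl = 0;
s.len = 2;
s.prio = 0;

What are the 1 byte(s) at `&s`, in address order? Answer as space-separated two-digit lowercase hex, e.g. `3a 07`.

24

[6+:2] err=0 & 0x3 = 0x0; word=0x00
[5+:1] tag=1 & 0x1 = 0x1; word=0x20
[4+:1] kind=0 & 0x1 = 0x0; word=0x20
[3+:1] lvl=0 & 0x1 = 0x0; word=0x20
[1+:2] len=2 & 0x3 = 0x2; word=0x24
[0+:1] prio=0 & 0x1 = 0x0; word=0x24
word = 0x24 → big-endian bytes:
  [0]=0x24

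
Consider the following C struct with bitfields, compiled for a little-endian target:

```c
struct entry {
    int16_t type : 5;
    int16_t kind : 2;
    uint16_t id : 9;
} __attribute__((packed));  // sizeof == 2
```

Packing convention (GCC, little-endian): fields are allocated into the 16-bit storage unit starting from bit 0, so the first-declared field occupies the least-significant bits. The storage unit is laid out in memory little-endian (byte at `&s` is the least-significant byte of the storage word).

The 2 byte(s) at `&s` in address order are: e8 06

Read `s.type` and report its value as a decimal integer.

8

[0]=0xe8 [1]=0x06 (little-endian) → word 0x06e8
type [0+:5] = (word>>0) & 0x1f = 8  ←
kind [5+:2] = (word>>5) & 0x3 = 3
id [7+:9] = (word>>7) & 0x1ff = 13
type signed 5b, MSB=0: value = 8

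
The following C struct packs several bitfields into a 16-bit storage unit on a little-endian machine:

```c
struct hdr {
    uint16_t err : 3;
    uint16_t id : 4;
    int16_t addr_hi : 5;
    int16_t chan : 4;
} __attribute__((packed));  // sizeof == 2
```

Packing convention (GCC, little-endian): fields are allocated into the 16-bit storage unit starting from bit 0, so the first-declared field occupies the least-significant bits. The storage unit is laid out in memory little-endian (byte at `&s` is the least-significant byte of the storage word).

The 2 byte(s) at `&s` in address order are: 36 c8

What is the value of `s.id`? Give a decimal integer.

6

[0]=0x36 [1]=0xc8 (little-endian) → word 0xc836
err [0+:3] = (word>>0) & 0x7 = 6
id [3+:4] = (word>>3) & 0xf = 6  ←
addr_hi [7+:5] = (word>>7) & 0x1f = 16
chan [12+:4] = (word>>12) & 0xf = 12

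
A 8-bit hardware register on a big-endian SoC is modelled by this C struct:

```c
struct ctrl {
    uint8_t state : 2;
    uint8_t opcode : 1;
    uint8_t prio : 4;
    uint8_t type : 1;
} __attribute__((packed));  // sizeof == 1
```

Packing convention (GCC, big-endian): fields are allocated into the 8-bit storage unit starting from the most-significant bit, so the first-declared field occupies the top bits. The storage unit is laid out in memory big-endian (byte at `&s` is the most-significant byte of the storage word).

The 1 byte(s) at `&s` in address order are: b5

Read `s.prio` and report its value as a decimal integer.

10

[0]=0xb5 (big-endian) → word 0xb5
state [6+:2] = (word>>6) & 0x3 = 2
opcode [5+:1] = (word>>5) & 0x1 = 1
prio [1+:4] = (word>>1) & 0xf = 10  ←
type [0+:1] = (word>>0) & 0x1 = 1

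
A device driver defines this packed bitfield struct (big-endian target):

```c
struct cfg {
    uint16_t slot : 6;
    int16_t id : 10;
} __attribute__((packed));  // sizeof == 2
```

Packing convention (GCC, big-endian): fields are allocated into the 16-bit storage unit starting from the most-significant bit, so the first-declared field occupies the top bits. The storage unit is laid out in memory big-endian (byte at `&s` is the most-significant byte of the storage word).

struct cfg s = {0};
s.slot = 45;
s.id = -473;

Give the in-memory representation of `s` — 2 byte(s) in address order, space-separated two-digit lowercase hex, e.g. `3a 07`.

slot:6 = 45 → 0x2d << 10 → word 0xb400
id:10 = -473 → 0x227 << 0 → word 0xb627
word = 0xb627 → big-endian bytes:
  [0]=0xb6  [1]=0x27

b6 27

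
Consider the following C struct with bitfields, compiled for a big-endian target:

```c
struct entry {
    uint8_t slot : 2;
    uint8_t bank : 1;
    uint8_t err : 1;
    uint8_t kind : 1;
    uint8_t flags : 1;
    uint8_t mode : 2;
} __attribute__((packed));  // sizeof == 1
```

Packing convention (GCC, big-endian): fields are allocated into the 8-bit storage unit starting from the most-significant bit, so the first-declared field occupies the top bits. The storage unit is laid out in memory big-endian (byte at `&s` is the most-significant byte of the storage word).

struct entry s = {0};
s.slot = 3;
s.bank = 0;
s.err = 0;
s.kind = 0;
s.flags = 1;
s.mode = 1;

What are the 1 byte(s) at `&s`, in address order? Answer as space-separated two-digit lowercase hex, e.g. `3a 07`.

c5

[6+:2] slot=3 & 0x3 = 0x3; word=0xc0
[5+:1] bank=0 & 0x1 = 0x0; word=0xc0
[4+:1] err=0 & 0x1 = 0x0; word=0xc0
[3+:1] kind=0 & 0x1 = 0x0; word=0xc0
[2+:1] flags=1 & 0x1 = 0x1; word=0xc4
[0+:2] mode=1 & 0x3 = 0x1; word=0xc5
word = 0xc5 → big-endian bytes:
  [0]=0xc5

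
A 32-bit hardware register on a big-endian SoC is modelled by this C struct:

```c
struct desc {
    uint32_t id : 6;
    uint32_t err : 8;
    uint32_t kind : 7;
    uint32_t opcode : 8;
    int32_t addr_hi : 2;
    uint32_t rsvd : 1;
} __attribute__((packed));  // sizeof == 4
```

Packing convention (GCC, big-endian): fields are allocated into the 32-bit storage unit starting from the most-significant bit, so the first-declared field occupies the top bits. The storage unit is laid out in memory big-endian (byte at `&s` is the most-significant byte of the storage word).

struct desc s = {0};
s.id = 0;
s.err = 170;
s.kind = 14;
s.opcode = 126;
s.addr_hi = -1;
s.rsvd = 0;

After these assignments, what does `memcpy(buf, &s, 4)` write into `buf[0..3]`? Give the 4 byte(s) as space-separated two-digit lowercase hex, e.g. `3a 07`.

id:6 = 0 → 0x0 << 26 → word 0x00000000
err:8 = 170 → 0xaa << 18 → word 0x02a80000
kind:7 = 14 → 0xe << 11 → word 0x02a87000
opcode:8 = 126 → 0x7e << 3 → word 0x02a873f0
addr_hi:2 = -1 → 0x3 << 1 → word 0x02a873f6
rsvd:1 = 0 → 0x0 << 0 → word 0x02a873f6
word = 0x02a873f6 → big-endian bytes:
  [0]=0x02  [1]=0xa8  [2]=0x73  [3]=0xf6

02 a8 73 f6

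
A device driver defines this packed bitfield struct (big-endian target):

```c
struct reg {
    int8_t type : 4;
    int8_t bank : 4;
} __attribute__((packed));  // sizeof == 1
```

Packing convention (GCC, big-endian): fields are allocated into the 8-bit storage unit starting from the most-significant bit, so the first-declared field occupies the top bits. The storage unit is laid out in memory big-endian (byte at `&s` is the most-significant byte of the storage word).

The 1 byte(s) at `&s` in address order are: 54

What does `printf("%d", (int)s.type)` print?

5

[0]=0x54 (big-endian) → word 0x54
type:4 @ bit 4 → (0x54>>4)&0xf = 0x5  ←
bank:4 @ bit 0 → (0x54>>0)&0xf = 0x4
type signed 4b, MSB=0: value = 5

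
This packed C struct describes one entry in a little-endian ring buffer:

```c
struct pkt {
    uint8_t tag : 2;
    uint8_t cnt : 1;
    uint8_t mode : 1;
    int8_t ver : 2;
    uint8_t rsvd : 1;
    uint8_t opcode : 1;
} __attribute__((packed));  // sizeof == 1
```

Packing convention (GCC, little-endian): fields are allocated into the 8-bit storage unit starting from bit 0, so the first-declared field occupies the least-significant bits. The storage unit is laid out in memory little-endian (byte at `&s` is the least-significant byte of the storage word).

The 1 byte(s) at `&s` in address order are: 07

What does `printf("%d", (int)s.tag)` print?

[0]=0x07 (little-endian) → word 0x07
tag [0+:2] = (word>>0) & 0x3 = 3  ←
cnt [2+:1] = (word>>2) & 0x1 = 1
mode [3+:1] = (word>>3) & 0x1 = 0
ver [4+:2] = (word>>4) & 0x3 = 0
rsvd [6+:1] = (word>>6) & 0x1 = 0
opcode [7+:1] = (word>>7) & 0x1 = 0

3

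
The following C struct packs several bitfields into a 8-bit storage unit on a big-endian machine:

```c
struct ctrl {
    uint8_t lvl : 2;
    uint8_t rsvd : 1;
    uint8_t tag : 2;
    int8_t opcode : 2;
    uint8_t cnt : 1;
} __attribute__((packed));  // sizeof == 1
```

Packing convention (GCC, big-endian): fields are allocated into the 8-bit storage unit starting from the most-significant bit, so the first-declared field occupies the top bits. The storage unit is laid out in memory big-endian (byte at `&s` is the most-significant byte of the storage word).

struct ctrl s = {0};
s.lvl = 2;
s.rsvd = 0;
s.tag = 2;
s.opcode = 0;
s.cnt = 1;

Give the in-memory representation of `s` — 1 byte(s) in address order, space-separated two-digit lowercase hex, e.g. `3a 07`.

[6+:2] lvl=2 & 0x3 = 0x2; word=0x80
[5+:1] rsvd=0 & 0x1 = 0x0; word=0x80
[3+:2] tag=2 & 0x3 = 0x2; word=0x90
[1+:2] opcode=0 & 0x3 = 0x0; word=0x90
[0+:1] cnt=1 & 0x1 = 0x1; word=0x91
word = 0x91 → big-endian bytes:
  [0]=0x91

91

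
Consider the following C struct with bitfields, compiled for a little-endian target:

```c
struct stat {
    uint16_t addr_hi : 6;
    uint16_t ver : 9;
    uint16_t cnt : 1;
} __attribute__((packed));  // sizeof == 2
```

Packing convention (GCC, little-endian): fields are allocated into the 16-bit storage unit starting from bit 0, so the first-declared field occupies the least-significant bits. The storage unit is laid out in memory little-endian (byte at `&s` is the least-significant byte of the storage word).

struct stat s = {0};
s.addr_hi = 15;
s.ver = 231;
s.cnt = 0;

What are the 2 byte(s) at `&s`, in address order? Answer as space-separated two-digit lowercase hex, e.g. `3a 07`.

addr_hi (6b) val=15 bits=0xf at bit 0: 0x000f
ver (9b) val=231 bits=0xe7 at bit 6: 0x39cf
cnt (1b) val=0 bits=0x0 at bit 15: 0x39cf
word = 0x39cf → little-endian bytes:
  [0]=0xcf  [1]=0x39

cf 39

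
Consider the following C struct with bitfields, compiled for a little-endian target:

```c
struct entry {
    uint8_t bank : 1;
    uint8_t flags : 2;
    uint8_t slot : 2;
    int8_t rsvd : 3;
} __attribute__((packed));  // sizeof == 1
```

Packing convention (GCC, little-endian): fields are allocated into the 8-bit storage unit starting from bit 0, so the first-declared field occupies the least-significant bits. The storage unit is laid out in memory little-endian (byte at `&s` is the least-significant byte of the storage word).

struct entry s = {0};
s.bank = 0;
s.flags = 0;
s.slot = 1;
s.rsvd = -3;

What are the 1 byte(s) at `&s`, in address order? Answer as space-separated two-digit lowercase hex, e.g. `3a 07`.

bank (1b) val=0 bits=0x0 at bit 0: 0x00
flags (2b) val=0 bits=0x0 at bit 1: 0x00
slot (2b) val=1 bits=0x1 at bit 3: 0x08
rsvd (3b) val=-3 bits=0x5 at bit 5: 0xa8
word = 0xa8 → little-endian bytes:
  [0]=0xa8

a8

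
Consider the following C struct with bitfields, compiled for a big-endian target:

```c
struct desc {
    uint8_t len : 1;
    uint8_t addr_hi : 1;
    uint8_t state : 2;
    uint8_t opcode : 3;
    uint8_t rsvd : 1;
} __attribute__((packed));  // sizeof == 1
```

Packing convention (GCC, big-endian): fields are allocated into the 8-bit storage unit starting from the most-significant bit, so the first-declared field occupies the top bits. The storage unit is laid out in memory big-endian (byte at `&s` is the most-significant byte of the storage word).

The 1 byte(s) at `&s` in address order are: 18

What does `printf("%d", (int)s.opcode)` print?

[0]=0x18 (big-endian) → word 0x18
len [7+:1] = (word>>7) & 0x1 = 0
addr_hi [6+:1] = (word>>6) & 0x1 = 0
state [4+:2] = (word>>4) & 0x3 = 1
opcode [1+:3] = (word>>1) & 0x7 = 4  ←
rsvd [0+:1] = (word>>0) & 0x1 = 0

4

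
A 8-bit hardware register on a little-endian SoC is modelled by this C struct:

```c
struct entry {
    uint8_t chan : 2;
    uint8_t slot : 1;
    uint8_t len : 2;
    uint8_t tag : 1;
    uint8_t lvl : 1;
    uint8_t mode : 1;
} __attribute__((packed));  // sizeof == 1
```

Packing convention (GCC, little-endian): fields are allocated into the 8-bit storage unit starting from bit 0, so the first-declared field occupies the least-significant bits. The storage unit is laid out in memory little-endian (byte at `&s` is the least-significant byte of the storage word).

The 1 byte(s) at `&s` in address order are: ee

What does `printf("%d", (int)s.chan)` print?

2

[0]=0xee (little-endian) → word 0xee
chan [0+:2] = (word>>0) & 0x3 = 2  ←
slot [2+:1] = (word>>2) & 0x1 = 1
len [3+:2] = (word>>3) & 0x3 = 1
tag [5+:1] = (word>>5) & 0x1 = 1
lvl [6+:1] = (word>>6) & 0x1 = 1
mode [7+:1] = (word>>7) & 0x1 = 1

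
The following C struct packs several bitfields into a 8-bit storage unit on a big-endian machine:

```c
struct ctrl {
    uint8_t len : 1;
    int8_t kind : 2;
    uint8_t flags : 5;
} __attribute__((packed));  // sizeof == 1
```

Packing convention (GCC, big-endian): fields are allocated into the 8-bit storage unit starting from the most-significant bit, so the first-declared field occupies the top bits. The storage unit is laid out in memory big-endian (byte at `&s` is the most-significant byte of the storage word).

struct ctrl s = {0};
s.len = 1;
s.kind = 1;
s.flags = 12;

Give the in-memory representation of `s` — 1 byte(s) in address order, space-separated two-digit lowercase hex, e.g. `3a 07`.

ac

[7+:1] len=1 & 0x1 = 0x1; word=0x80
[5+:2] kind=1 & 0x3 = 0x1; word=0xa0
[0+:5] flags=12 & 0x1f = 0xc; word=0xac
word = 0xac → big-endian bytes:
  [0]=0xac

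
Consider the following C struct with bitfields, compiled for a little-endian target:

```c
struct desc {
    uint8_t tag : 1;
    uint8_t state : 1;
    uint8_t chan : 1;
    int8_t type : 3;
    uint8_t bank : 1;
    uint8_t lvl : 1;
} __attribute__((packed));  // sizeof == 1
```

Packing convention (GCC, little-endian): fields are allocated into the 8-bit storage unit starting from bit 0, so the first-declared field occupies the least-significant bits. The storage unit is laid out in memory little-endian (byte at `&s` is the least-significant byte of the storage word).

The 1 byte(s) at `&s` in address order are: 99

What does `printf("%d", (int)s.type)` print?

[0]=0x99 (little-endian) → word 0x99
tag [0+:1] = (word>>0) & 0x1 = 1
state [1+:1] = (word>>1) & 0x1 = 0
chan [2+:1] = (word>>2) & 0x1 = 0
type [3+:3] = (word>>3) & 0x7 = 3  ←
bank [6+:1] = (word>>6) & 0x1 = 0
lvl [7+:1] = (word>>7) & 0x1 = 1
type signed 3b, MSB=0: value = 3

3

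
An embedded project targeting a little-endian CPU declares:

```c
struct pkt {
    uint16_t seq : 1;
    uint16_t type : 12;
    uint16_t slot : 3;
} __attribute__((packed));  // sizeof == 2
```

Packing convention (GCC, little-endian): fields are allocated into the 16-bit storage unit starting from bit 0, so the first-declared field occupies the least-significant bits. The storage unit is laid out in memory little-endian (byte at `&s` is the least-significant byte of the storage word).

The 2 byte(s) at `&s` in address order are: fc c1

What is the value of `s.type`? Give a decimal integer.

254

[0]=0xfc [1]=0xc1 (little-endian) → word 0xc1fc
seq [0+:1] = (word>>0) & 0x1 = 0
type [1+:12] = (word>>1) & 0xfff = 254  ←
slot [13+:3] = (word>>13) & 0x7 = 6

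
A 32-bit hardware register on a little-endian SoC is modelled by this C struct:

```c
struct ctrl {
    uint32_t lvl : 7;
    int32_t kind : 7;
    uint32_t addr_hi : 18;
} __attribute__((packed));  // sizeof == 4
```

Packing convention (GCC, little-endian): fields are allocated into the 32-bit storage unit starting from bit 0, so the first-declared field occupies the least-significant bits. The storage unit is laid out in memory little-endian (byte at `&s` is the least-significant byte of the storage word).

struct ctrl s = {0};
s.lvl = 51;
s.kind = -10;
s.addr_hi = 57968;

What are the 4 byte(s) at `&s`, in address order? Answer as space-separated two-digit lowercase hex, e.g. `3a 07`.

33 3b 9c 38

lvl (7b) val=51 bits=0x33 at bit 0: 0x00000033
kind (7b) val=-10 bits=0x76 at bit 7: 0x00003b33
addr_hi (18b) val=57968 bits=0xe270 at bit 14: 0x389c3b33
word = 0x389c3b33 → little-endian bytes:
  [0]=0x33  [1]=0x3b  [2]=0x9c  [3]=0x38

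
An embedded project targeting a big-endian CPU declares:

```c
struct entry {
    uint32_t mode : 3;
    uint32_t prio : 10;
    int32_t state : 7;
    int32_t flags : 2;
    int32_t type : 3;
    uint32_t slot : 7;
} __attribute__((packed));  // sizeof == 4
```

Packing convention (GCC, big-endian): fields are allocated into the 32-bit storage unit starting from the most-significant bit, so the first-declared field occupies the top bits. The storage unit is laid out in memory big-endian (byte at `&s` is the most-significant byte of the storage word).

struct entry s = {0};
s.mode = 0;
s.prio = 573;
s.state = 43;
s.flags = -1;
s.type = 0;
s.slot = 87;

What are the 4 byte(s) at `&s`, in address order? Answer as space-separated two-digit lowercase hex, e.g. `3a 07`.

11 ea bc 57

[29+:3] mode=0 & 0x7 = 0x0; word=0x00000000
[19+:10] prio=573 & 0x3ff = 0x23d; word=0x11e80000
[12+:7] state=43 & 0x7f = 0x2b; word=0x11eab000
[10+:2] flags=-1 & 0x3 = 0x3; word=0x11eabc00
[7+:3] type=0 & 0x7 = 0x0; word=0x11eabc00
[0+:7] slot=87 & 0x7f = 0x57; word=0x11eabc57
word = 0x11eabc57 → big-endian bytes:
  [0]=0x11  [1]=0xea  [2]=0xbc  [3]=0x57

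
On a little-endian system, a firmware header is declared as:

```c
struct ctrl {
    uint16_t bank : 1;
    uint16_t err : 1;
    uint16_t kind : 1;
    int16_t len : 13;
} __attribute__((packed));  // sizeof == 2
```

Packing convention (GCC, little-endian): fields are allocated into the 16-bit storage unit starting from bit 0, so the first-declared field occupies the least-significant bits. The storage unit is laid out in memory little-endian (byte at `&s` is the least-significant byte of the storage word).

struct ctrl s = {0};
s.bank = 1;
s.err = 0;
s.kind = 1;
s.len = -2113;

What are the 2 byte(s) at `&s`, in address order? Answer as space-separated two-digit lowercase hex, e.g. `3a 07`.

bank (1b) val=1 bits=0x1 at bit 0: 0x0001
err (1b) val=0 bits=0x0 at bit 1: 0x0001
kind (1b) val=1 bits=0x1 at bit 2: 0x0005
len (13b) val=-2113 bits=0x17bf at bit 3: 0xbdfd
word = 0xbdfd → little-endian bytes:
  [0]=0xfd  [1]=0xbd

fd bd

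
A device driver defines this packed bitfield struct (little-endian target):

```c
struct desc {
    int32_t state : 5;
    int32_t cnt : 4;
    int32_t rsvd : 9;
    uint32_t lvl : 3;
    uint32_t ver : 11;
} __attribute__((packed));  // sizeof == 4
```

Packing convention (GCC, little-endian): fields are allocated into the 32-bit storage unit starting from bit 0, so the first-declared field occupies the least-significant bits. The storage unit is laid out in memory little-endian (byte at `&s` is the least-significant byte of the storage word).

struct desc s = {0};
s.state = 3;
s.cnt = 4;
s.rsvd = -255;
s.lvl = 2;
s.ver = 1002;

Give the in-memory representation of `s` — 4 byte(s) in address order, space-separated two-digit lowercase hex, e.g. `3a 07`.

83 02 4a 7d

state:5 = 3 → 0x3 << 0 → word 0x00000003
cnt:4 = 4 → 0x4 << 5 → word 0x00000083
rsvd:9 = -255 → 0x101 << 9 → word 0x00020283
lvl:3 = 2 → 0x2 << 18 → word 0x000a0283
ver:11 = 1002 → 0x3ea << 21 → word 0x7d4a0283
word = 0x7d4a0283 → little-endian bytes:
  [0]=0x83  [1]=0x02  [2]=0x4a  [3]=0x7d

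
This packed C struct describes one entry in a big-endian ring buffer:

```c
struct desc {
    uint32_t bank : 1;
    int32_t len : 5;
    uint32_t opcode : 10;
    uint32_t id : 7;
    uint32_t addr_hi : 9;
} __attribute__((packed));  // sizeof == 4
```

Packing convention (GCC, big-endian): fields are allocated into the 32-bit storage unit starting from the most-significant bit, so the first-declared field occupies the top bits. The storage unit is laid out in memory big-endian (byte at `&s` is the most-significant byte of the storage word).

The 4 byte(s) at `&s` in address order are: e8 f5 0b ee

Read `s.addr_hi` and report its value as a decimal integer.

494

[0]=0xe8 [1]=0xf5 [2]=0x0b [3]=0xee (big-endian) → word 0xe8f50bee
bank:1 @ bit 31 → (0xe8f50bee>>31)&0x1 = 0x1
len:5 @ bit 26 → (0xe8f50bee>>26)&0x1f = 0x1a
opcode:10 @ bit 16 → (0xe8f50bee>>16)&0x3ff = 0xf5
id:7 @ bit 9 → (0xe8f50bee>>9)&0x7f = 0x5
addr_hi:9 @ bit 0 → (0xe8f50bee>>0)&0x1ff = 0x1ee  ←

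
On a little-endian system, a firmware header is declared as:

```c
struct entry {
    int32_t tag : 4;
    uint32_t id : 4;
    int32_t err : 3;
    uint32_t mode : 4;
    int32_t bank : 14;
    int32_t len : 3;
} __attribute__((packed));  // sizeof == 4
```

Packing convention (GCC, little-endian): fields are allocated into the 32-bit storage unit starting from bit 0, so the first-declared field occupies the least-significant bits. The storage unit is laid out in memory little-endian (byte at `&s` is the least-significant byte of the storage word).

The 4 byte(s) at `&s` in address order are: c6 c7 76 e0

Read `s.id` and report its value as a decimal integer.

12

[0]=0xc6 [1]=0xc7 [2]=0x76 [3]=0xe0 (little-endian) → word 0xe076c7c6
tag:4 @ bit 0 → (0xe076c7c6>>0)&0xf = 0x6
id:4 @ bit 4 → (0xe076c7c6>>4)&0xf = 0xc  ←
err:3 @ bit 8 → (0xe076c7c6>>8)&0x7 = 0x7
mode:4 @ bit 11 → (0xe076c7c6>>11)&0xf = 0x8
bank:14 @ bit 15 → (0xe076c7c6>>15)&0x3fff = 0xed
len:3 @ bit 29 → (0xe076c7c6>>29)&0x7 = 0x7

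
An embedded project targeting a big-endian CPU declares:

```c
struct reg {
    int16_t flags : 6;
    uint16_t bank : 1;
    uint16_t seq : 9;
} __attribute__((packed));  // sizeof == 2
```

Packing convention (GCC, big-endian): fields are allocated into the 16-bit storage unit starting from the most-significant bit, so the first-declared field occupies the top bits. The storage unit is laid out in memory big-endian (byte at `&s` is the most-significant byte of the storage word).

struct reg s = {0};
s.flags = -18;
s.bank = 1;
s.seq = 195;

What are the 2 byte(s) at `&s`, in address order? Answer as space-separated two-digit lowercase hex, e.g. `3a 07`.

[10+:6] flags=-18 & 0x3f = 0x2e; word=0xb800
[9+:1] bank=1 & 0x1 = 0x1; word=0xba00
[0+:9] seq=195 & 0x1ff = 0xc3; word=0xbac3
word = 0xbac3 → big-endian bytes:
  [0]=0xba  [1]=0xc3

ba c3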